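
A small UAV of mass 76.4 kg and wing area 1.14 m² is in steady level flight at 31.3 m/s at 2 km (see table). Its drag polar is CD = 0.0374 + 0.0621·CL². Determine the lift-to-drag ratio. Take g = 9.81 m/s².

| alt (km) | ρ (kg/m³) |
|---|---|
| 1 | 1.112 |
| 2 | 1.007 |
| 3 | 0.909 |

L/D = 9.02

At 2 km, from the table: ρ = 1.007 kg/m³.
Level flight ⇒ L = W = m·g = 76.4 × 9.81 = 749.48 N.
q = ½ρv² = ½ × 1.007 × 31.3² = 493.3 Pa.
CL = W/(q·S) = 749.48 / (493.3 × 1.14) = 1.333.
CD = 0.0374 + 0.0621 × 1.333² = 0.1477.
L/D = CL/CD = 1.333 / 0.1477 = 9.02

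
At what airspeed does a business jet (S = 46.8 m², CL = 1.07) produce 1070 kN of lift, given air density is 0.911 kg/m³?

v = 217 m/s

L = ½ρv²S·CL ⇒ v = √(2L/(ρ·S·CL))
v = √(2 × 1.07×10^6 / (0.911 × 46.8 × 1.07)) = √46910 = 217 m/s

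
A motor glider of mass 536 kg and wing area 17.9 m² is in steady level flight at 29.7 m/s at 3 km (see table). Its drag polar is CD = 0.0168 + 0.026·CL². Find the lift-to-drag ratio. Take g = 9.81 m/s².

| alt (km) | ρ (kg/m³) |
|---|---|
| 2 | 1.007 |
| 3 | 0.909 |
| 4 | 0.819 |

L/D = 23.8

At 3 km, from the table: ρ = 0.909 kg/m³.
Weight W = mg = 536 × 9.81 = 5258.2 N; in level flight L = W.
q = ½ρv² = ½ × 0.909 × 29.7² = 400.9 Pa.
CL = 2W/(ρv²S) = 2×5258.2/(0.909×29.7²×17.9) = 0.7327.
CD = 0.0168 + 0.026 × 0.7327² = 0.03076.
L/D = CL/CD = 0.7327 / 0.03076 = 23.8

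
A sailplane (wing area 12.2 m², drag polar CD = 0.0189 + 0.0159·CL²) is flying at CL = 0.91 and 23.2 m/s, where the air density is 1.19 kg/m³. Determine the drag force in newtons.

CD = 0.0189 + 0.0159 × 0.91² = 0.03207
D = ½ρv²S·CD = ½ × 1.19 × 23.2² × 12.2 × 0.03207 = 125 N

D = 125 N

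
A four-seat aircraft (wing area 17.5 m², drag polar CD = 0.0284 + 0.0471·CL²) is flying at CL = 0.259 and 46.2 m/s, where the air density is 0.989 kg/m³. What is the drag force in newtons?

CD = 0.0284 + 0.0471 × 0.259² = 0.03156
D = ½ρv²S·CD = ½ × 0.989 × 46.2² × 17.5 × 0.03156 = 583 N

D = 583 N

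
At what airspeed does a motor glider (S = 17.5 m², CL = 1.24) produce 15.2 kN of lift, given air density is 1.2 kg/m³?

v = 34.2 m/s

L = ½ρv²S·CL ⇒ v = √(2L/(ρ·S·CL))
v = √(2 × 15200 / (1.2 × 17.5 × 1.24)) = √1167 = 34.2 m/s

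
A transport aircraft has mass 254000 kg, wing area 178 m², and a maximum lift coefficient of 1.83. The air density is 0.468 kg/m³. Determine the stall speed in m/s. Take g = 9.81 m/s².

V_stall = 181 m/s

Stall occurs when L = W at CL,max. W = mg = 254000 × 9.81 = 2.492×10^6 N.
V_stall = √(2W/(ρ·S·CL,max)) = √(2 × 2.492×10^6 / (0.468 × 178 × 1.83))
V_stall = √32690 = 181 m/s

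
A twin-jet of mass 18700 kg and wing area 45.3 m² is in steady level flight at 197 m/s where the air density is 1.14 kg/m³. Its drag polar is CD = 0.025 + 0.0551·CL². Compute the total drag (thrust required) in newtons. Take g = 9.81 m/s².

Level flight ⇒ L = W = m·g = 18700 × 9.81 = 1.8345×10^5 N.
Dynamic pressure q = 0.5 × 1.14 × 197² = 22120 Pa.
CL = W/(q·S) = 1.8345×10^5 / (22120 × 45.3) = 0.1831.
CD = 0.025 + 0.0551 × 0.1831² = 0.02685.
D = q·S·CD = 22120 × 45.3 × 0.02685 = 26900 N

D = 26900 N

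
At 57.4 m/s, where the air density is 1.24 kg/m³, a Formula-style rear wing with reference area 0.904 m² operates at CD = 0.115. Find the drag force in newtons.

D = ½ρv²S·CD = ½ × 1.24 × 57.4² × 0.904 × 0.115 = 212 N

D = 212 N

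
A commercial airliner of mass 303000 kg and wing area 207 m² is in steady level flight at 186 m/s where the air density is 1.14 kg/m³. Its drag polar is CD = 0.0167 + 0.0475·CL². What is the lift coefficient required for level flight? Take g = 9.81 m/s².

CL = 0.728

In steady level flight, lift balances weight: W = mg = 303000 × 9.81 = 2.9724×10^6 N.
Dynamic pressure q = 0.5 × 1.14 × 186² = 19720 Pa.
Required CL = L/(qS) = 2.9724×10^6/(19720·207) = 0.7282.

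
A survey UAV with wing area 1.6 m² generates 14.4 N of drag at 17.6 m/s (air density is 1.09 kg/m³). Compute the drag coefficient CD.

CD = 0.0533

From D = ½ρv²S·CD, rearranging gives CD = 2D/(ρv²S).
CD = 2 × 14.4 / (1.09 × 17.6² × 1.6) = 0.0533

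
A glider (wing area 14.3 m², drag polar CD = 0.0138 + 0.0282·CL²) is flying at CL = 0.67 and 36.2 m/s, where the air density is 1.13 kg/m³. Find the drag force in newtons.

D = 280 N

CD = 0.0138 + 0.0282 × 0.67² = 0.02646
D = ½ρv²S·CD = ½ × 1.13 × 36.2² × 14.3 × 0.02646 = 280 N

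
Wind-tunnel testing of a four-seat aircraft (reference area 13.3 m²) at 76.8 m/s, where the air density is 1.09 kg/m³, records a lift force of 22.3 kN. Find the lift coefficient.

CL = 0.522

From L = ½ρv²S·CL, rearranging gives CL = 2L/(ρv²S).
CL = 2 × 22300 / (1.09 × 76.8² × 13.3) = 0.522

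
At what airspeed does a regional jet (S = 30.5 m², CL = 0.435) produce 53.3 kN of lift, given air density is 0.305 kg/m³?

v = 162 m/s

L = ½ρv²S·CL ⇒ v = √(2L/(ρ·S·CL))
v = √(2 × 53300 / (0.305 × 30.5 × 0.435)) = √26340 = 162 m/s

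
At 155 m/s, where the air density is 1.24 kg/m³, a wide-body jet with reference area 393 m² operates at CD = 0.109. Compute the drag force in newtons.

D = 6.38×10^5 N

D = ½ρv²S·CD = ½ × 1.24 × 155² × 393 × 0.109 = 6.38×10^5 N ≈ 638 kN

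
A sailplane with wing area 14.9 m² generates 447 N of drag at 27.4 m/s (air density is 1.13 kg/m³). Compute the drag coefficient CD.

CD = 0.0707

From D = ½ρv²S·CD, rearranging gives CD = 2D/(ρv²S).
CD = 2 × 447 / (1.13 × 27.4² × 14.9) = 0.0707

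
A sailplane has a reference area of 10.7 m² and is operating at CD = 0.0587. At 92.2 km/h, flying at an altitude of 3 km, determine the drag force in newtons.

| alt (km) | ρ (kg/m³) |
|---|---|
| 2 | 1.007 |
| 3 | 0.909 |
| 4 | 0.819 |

D = 187 N

At 3 km, from the table: ρ = 0.909 kg/m³.
Convert speed: v = 92.2 km/h ÷ 3.6 = 25.61 m/s.
D = ½ρv²S·CD = ½ × 0.909 × 25.61² × 10.7 × 0.0587 = 187 N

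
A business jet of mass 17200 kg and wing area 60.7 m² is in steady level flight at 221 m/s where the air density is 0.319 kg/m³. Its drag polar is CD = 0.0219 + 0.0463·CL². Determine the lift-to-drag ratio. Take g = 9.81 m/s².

L/D = 12.8

In steady level flight, lift balances weight: W = mg = 17200 × 9.81 = 1.6873×10^5 N.
q = ½ρv² = ½ × 0.319 × 221² = 7790 Pa.
CL = W/(q·S) = 1.6873×10^5 / (7790 × 60.7) = 0.3568.
CD = 0.0219 + 0.0463 × 0.3568² = 0.0278.
L/D = CL/CD = 0.3568 / 0.0278 = 12.8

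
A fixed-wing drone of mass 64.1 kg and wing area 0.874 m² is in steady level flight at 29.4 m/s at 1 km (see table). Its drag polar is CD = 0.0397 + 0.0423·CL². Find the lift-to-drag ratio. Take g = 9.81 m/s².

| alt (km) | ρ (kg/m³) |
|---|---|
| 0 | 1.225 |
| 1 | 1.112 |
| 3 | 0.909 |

L/D = 11.1

At 1 km, from the table: ρ = 1.112 kg/m³.
In steady level flight, lift balances weight: W = mg = 64.1 × 9.81 = 628.82 N.
q = ½ρv² = ½ × 1.112 × 29.4² = 480.6 Pa.
Required CL = L/(qS) = 628.82/(480.6·0.874) = 1.497.
CD = 0.0397 + 0.0423 × 1.497² = 0.1345.
L/D = CL/CD = 1.497 / 0.1345 = 11.1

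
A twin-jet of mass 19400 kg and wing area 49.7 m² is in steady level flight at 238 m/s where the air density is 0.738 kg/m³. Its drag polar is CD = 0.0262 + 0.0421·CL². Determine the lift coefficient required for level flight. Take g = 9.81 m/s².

Weight W = mg = 19400 × 9.81 = 1.9031×10^5 N; in level flight L = W.
Dynamic pressure q = 0.5 × 0.738 × 238² = 20900 Pa.
Required CL = L/(qS) = 1.9031×10^5/(20900·49.7) = 0.1832.

CL = 0.183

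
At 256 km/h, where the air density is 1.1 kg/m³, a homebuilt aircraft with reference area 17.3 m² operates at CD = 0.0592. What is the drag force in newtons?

Convert speed: v = 256 km/h ÷ 3.6 = 71.11 m/s.
D = ½ρv²S·CD = ½ × 1.1 × 71.11² × 17.3 × 0.0592 = 2850 N

D = 2850 N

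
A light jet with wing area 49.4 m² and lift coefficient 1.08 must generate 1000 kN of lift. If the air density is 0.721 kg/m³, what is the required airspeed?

v = 228 m/s

L = ½ρv²S·CL ⇒ v = √(2L/(ρ·S·CL))
v = √(2 × 1×10^6 / (0.721 × 49.4 × 1.08)) = √51990 = 228 m/s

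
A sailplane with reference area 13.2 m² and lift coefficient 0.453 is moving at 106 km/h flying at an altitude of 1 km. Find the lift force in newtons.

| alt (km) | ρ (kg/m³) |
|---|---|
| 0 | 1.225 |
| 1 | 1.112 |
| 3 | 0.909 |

L = 2880 N

At 1 km, from the table: ρ = 1.112 kg/m³.
Convert speed: v = 106 km/h ÷ 3.6 = 29.44 m/s.
Dynamic pressure q = ½ρv² = ½ × 1.112 × 29.44² = 482 Pa.
L = q·S·CL = 482 × 13.2 × 0.453 = 2880 N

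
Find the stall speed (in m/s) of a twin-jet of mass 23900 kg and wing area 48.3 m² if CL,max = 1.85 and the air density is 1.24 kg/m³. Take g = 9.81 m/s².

V_stall = 65.1 m/s

At stall, lift equals weight: L = W = m·g = 23900 × 9.81 = 2.345×10^5 N.
From L = ½ρV²S·CL,max = W: V_stall = √(2W/(ρSCL,max)) = √(2·2.345×10^5/(1.24·48.3·1.85))
V_stall = √4232 = 65.1 m/s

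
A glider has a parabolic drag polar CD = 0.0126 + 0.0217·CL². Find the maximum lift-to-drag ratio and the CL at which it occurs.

For CD = CD0 + K·CL², (L/D)max occurs at CL* = √(CD0/K) and equals 1/(2√(K·CD0)).
(L/D)max = 1/(2√(0.0217 × 0.0126)) = 1/(2 × 0.01654) = 30.2
CL* = √(0.0126/0.0217) = 0.762

(L/D)max = 30.2, at CL = 0.762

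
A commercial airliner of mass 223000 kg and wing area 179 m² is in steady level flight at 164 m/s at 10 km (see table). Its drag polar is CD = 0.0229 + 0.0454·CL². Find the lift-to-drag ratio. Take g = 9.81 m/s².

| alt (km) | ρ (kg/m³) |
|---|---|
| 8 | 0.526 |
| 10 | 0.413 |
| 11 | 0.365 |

L/D = 9.07

At 10 km, from the table: ρ = 0.413 kg/m³.
Weight W = mg = 223000 × 9.81 = 2.1876×10^6 N; in level flight L = W.
q = ½ρv² = ½ × 0.413 × 164² = 5554 Pa.
CL = 2W/(ρv²S) = 2×2.1876×10^6/(0.413×164²×179) = 2.2.
CD = 0.0229 + 0.0454 × 2.2² = 0.2427.
L/D = CL/CD = 2.2 / 0.2427 = 9.07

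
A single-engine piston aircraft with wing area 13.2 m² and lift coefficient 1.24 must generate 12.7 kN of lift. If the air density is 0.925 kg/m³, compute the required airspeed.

v = 41 m/s

L = ½ρv²S·CL ⇒ v = √(2L/(ρ·S·CL))
v = √(2 × 12700 / (0.925 × 13.2 × 1.24)) = √1678 = 41 m/s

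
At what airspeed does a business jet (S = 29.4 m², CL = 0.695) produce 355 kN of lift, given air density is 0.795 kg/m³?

L = ½ρv²S·CL ⇒ v = √(2L/(ρ·S·CL))
v = √(2 × 3.55×10^5 / (0.795 × 29.4 × 0.695)) = √43710 = 209 m/s

v = 209 m/s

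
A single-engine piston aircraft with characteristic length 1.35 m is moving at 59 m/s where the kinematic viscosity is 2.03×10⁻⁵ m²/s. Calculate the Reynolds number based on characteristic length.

Re = 3.92×10^6

Re = v·c/ν = 59 × 1.35 / (2.03×10⁻⁵) = 3.92×10^6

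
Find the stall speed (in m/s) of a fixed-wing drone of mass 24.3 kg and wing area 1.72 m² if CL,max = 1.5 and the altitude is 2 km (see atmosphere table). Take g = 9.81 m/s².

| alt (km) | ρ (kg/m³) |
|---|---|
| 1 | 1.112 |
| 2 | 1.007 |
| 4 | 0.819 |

V_stall = 13.5 m/s

At 2 km, from the table: ρ = 1.007 kg/m³.
At stall, lift equals weight: L = W = m·g = 24.3 × 9.81 = 238.4 N.
From L = ½ρV²S·CL,max = W: V_stall = √(2W/(ρSCL,max)) = √(2·238.4/(1.007·1.72·1.5))
V_stall = √183.5 = 13.5 m/s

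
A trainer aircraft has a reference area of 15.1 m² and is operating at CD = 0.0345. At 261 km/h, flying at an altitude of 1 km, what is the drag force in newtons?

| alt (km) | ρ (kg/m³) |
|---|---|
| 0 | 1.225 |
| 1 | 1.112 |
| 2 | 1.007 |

D = 1520 N

At 1 km, from the table: ρ = 1.112 kg/m³.
Convert speed: v = 261 km/h ÷ 3.6 = 72.5 m/s.
D = ½ρv²S·CD = ½ × 1.112 × 72.5² × 15.1 × 0.0345 = 1520 N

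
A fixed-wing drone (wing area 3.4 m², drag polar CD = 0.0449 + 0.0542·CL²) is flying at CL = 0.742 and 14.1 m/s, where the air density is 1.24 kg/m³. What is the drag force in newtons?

CD = 0.0449 + 0.0542 × 0.742² = 0.07474
D = ½ρv²S·CD = ½ × 1.24 × 14.1² × 3.4 × 0.07474 = 31.3 N

D = 31.3 N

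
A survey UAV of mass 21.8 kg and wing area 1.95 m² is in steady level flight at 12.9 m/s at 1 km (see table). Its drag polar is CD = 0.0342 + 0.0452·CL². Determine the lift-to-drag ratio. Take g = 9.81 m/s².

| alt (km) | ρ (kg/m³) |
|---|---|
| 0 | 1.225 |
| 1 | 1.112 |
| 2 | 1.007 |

L/D = 12.1

At 1 km, from the table: ρ = 1.112 kg/m³.
Level flight ⇒ L = W = m·g = 21.8 × 9.81 = 213.86 N.
q = ½ρv² = ½ × 1.112 × 12.9² = 92.52 Pa.
CL = 2W/(ρv²S) = 2×213.86/(1.112×12.9²×1.95) = 1.185.
CD = 0.0342 + 0.0452 × 1.185² = 0.09771.
L/D = CL/CD = 1.185 / 0.09771 = 12.1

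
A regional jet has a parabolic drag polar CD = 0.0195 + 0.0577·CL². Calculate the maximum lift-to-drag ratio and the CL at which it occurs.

(L/D)max = 14.9, at CL = 0.581

For CD = CD0 + K·CL², (L/D)max occurs at CL* = √(CD0/K) and equals 1/(2√(K·CD0)).
(L/D)max = 1/(2√(0.0577 × 0.0195)) = 1/(2 × 0.03354) = 14.9
CL* = √(0.0195/0.0577) = 0.581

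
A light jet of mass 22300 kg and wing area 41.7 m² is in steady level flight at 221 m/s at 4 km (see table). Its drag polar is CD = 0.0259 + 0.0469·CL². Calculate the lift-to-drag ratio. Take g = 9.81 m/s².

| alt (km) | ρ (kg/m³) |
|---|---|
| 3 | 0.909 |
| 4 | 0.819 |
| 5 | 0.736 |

L/D = 9.01

At 4 km, from the table: ρ = 0.819 kg/m³.
Weight W = mg = 22300 × 9.81 = 2.1876×10^5 N; in level flight L = W.
Dynamic pressure q = 0.5 × 0.819 × 221² = 20000 Pa.
CL = W/(q·S) = 2.1876×10^5 / (20000 × 41.7) = 0.2623.
CD = 0.0259 + 0.0469 × 0.2623² = 0.02913.
L/D = CL/CD = 0.2623 / 0.02913 = 9.01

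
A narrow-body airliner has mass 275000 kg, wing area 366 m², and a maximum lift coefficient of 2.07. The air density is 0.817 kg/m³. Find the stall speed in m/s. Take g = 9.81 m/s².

V_stall = 93.4 m/s

Stall occurs when L = W at CL,max. W = mg = 275000 × 9.81 = 2.698×10^6 N.
V_stall = √(2W/(ρ·S·CL,max)) = √(2 × 2.698×10^6 / (0.817 × 366 × 2.07))
V_stall = √8717 = 93.4 m/s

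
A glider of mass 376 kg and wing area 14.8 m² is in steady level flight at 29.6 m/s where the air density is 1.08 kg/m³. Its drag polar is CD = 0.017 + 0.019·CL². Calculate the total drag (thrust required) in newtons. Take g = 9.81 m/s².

Level flight ⇒ L = W = m·g = 376 × 9.81 = 3688.6 N.
q = ½ρv² = ½ × 1.08 × 29.6² = 473.1 Pa.
Required CL = L/(qS) = 3688.6/(473.1·14.8) = 0.5268.
CD = 0.017 + 0.019 × 0.5268² = 0.02227.
D = q·S·CD = 473.1 × 14.8 × 0.02227 = 156 N

D = 156 N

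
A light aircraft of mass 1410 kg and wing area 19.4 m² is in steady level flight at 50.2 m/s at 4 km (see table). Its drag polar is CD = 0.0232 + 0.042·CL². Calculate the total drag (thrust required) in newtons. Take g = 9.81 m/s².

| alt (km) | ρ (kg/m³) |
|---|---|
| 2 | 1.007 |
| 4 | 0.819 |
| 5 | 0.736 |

At 4 km, from the table: ρ = 0.819 kg/m³.
Weight W = mg = 1410 × 9.81 = 13832 N; in level flight L = W.
q = ½ρv² = ½ × 0.819 × 50.2² = 1032 Pa.
Required CL = L/(qS) = 13832/(1032·19.4) = 0.6909.
CD = 0.0232 + 0.042 × 0.6909² = 0.04325.
D = q·S·CD = 1032 × 19.4 × 0.04325 = 865.8 N

D = 866 N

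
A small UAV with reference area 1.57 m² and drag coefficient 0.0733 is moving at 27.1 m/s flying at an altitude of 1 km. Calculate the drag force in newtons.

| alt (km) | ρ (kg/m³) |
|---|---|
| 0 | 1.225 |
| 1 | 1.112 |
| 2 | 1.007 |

D = 47 N

At 1 km, from the table: ρ = 1.112 kg/m³.
Dynamic pressure q = ½ρv² = ½ × 1.112 × 27.1² = 408.3 Pa.
D = q·S·CD = 408.3 × 1.57 × 0.0733 = 47 N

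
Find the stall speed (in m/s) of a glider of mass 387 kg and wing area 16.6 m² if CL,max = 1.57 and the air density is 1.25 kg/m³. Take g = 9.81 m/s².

At stall, lift equals weight: L = W = m·g = 387 × 9.81 = 3796 N.
V_stall = √(2W/(ρ·S·CL,max)) = √(2 × 3796 / (1.25 × 16.6 × 1.57))
V_stall = √233.1 = 15.3 m/s

V_stall = 15.3 m/s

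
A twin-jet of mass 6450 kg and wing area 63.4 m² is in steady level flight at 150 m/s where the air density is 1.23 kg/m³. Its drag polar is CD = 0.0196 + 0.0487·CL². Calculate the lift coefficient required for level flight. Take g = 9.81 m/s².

Level flight ⇒ L = W = m·g = 6450 × 9.81 = 63274 N.
Dynamic pressure q = 0.5 × 1.23 × 150² = 13840 Pa.
CL = 2W/(ρv²S) = 2×63274/(1.23×150²×63.4) = 0.07212.

CL = 0.0721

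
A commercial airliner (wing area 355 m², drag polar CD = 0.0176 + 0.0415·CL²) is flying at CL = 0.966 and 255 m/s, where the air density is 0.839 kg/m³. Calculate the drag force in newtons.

CD = 0.0176 + 0.0415 × 0.966² = 0.05633
D = ½ρv²S·CD = ½ × 0.839 × 255² × 355 × 0.05633 = 5.45×10^5 N

D = 5.45×10^5 N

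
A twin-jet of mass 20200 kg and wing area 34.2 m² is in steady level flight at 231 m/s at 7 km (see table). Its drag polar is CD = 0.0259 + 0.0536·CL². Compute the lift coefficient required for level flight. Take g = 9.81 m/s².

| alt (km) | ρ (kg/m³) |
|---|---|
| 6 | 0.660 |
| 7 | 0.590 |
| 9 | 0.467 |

CL = 0.368

At 7 km, from the table: ρ = 0.590 kg/m³.
In steady level flight, lift balances weight: W = mg = 20200 × 9.81 = 1.9816×10^5 N.
Dynamic pressure q = 0.5 × 0.59 × 231² = 15740 Pa.
CL = W/(q·S) = 1.9816×10^5 / (15740 × 34.2) = 0.3681.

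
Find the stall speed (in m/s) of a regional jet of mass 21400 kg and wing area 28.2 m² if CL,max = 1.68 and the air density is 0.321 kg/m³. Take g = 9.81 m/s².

Stall occurs when L = W at CL,max. W = mg = 21400 × 9.81 = 2.099×10^5 N.
From L = ½ρV²S·CL,max = W: V_stall = √(2W/(ρSCL,max)) = √(2·2.099×10^5/(0.321·28.2·1.68))
V_stall = √27610 = 166 m/s

V_stall = 166 m/s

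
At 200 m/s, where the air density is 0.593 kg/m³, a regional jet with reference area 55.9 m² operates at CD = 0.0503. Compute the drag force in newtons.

Dynamic pressure q = ½ρv² = ½ × 0.593 × 200² = 11860 Pa.
D = q·S·CD = 11860 × 55.9 × 0.0503 = 33300 N ≈ 33.3 kN

D = 33300 N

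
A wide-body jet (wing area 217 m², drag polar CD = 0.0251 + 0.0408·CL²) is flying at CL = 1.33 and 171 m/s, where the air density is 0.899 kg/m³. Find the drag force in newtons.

D = 2.77×10^5 N

CD = 0.0251 + 0.0408 × 1.33² = 0.09727
D = ½ρv²S·CD = ½ × 0.899 × 171² × 217 × 0.09727 = 2.77×10^5 N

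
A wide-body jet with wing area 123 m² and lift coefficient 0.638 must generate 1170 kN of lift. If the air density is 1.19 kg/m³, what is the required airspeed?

v = 158 m/s

L = ½ρv²S·CL ⇒ v = √(2L/(ρ·S·CL))
v = √(2 × 1.17×10^6 / (1.19 × 123 × 0.638)) = √25060 = 158 m/s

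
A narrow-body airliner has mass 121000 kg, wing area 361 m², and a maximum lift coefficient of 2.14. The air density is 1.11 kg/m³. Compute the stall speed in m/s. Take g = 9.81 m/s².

At stall, lift equals weight: L = W = m·g = 121000 × 9.81 = 1.187×10^6 N.
From L = ½ρV²S·CL,max = W: V_stall = √(2W/(ρSCL,max)) = √(2·1.187×10^6/(1.11·361·2.14))
V_stall = √2768 = 52.6 m/s

V_stall = 52.6 m/s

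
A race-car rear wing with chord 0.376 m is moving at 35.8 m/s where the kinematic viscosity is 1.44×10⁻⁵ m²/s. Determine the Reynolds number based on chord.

Re = v·c/ν = 35.8 × 0.376 / (1.44×10⁻⁵) = 9.35×10^5

Re = 9.35×10^5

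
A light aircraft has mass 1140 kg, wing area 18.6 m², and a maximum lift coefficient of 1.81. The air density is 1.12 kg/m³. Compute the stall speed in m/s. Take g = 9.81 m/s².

Stall occurs when L = W at CL,max. W = mg = 1140 × 9.81 = 11180 N.
From L = ½ρV²S·CL,max = W: V_stall = √(2W/(ρSCL,max)) = √(2·11180/(1.12·18.6·1.81))
V_stall = √593.2 = 24.4 m/s

V_stall = 24.4 m/s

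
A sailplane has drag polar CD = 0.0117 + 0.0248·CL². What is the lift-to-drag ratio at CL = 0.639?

CD = 0.0117 + 0.0248 × 0.639² = 0.02183
L/D = CL/CD = 0.639 / 0.02183 = 29.3

L/D = 29.3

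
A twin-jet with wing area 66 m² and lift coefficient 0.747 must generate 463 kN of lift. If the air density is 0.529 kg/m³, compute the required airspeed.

v = 188 m/s

L = ½ρv²S·CL ⇒ v = √(2L/(ρ·S·CL))
v = √(2 × 4.63×10^5 / (0.529 × 66 × 0.747)) = √35510 = 188 m/s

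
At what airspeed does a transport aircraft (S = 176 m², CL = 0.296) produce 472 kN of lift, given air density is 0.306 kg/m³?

v = 243 m/s

L = ½ρv²S·CL ⇒ v = √(2L/(ρ·S·CL))
v = √(2 × 4.72×10^5 / (0.306 × 176 × 0.296)) = √59220 = 243 m/s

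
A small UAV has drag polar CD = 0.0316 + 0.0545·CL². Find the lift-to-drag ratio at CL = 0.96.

CD = 0.0316 + 0.0545 × 0.96² = 0.08183
L/D = CL/CD = 0.96 / 0.08183 = 11.7

L/D = 11.7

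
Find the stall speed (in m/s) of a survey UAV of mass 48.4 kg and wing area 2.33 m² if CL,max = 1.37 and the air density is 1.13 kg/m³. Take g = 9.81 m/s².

At stall, lift equals weight: L = W = m·g = 48.4 × 9.81 = 474.8 N.
From L = ½ρV²S·CL,max = W: V_stall = √(2W/(ρSCL,max)) = √(2·474.8/(1.13·2.33·1.37))
V_stall = √263.3 = 16.2 m/s

V_stall = 16.2 m/s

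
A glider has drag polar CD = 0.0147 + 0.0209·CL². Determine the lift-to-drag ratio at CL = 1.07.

CD = 0.0147 + 0.0209 × 1.07² = 0.03863
L/D = CL/CD = 1.07 / 0.03863 = 27.7

L/D = 27.7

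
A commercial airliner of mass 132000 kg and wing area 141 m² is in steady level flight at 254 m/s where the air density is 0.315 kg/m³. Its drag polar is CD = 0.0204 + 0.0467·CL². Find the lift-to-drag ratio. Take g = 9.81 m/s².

Weight W = mg = 132000 × 9.81 = 1.2949×10^6 N; in level flight L = W.
q = ½ρv² = ½ × 0.315 × 254² = 10160 Pa.
Required CL = L/(qS) = 1.2949×10^6/(10160·141) = 0.9038.
CD = 0.0204 + 0.0467 × 0.9038² = 0.05855.
L/D = CL/CD = 0.9038 / 0.05855 = 15.4

L/D = 15.4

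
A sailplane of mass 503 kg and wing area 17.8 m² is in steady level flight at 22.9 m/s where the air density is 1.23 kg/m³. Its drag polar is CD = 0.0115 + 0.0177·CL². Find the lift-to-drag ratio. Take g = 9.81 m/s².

Level flight ⇒ L = W = m·g = 503 × 9.81 = 4934.4 N.
Dynamic pressure q = 0.5 × 1.23 × 22.9² = 322.5 Pa.
Required CL = L/(qS) = 4934.4/(322.5·17.8) = 0.8595.
CD = 0.0115 + 0.0177 × 0.8595² = 0.02458.
L/D = CL/CD = 0.8595 / 0.02458 = 35

L/D = 35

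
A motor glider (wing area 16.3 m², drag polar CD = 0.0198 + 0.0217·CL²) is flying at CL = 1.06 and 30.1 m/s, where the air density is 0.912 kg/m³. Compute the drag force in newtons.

CD = 0.0198 + 0.0217 × 1.06² = 0.04418
D = ½ρv²S·CD = ½ × 0.912 × 30.1² × 16.3 × 0.04418 = 298 N

D = 298 N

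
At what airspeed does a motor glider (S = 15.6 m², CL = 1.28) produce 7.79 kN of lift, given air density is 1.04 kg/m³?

L = ½ρv²S·CL ⇒ v = √(2L/(ρ·S·CL))
v = √(2 × 7790 / (1.04 × 15.6 × 1.28)) = √750.2 = 27.4 m/s

v = 27.4 m/s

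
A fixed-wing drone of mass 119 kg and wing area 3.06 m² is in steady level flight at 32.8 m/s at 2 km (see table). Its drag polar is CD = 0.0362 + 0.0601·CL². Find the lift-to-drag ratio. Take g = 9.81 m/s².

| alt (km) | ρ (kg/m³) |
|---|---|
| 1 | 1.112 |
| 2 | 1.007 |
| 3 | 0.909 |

At 2 km, from the table: ρ = 1.007 kg/m³.
In steady level flight, lift balances weight: W = mg = 119 × 9.81 = 1167.4 N.
q = ½ρv² = ½ × 1.007 × 32.8² = 541.7 Pa.
CL = W/(q·S) = 1167.4 / (541.7 × 3.06) = 0.7043.
CD = 0.0362 + 0.0601 × 0.7043² = 0.06601.
L/D = CL/CD = 0.7043 / 0.06601 = 10.7

L/D = 10.7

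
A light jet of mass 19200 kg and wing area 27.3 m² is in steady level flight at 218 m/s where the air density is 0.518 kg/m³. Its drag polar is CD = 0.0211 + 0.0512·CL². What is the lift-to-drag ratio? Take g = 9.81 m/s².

In steady level flight, lift balances weight: W = mg = 19200 × 9.81 = 1.8835×10^5 N.
q = ½ρv² = ½ × 0.518 × 218² = 12310 Pa.
Required CL = L/(qS) = 1.8835×10^5/(12310·27.3) = 0.5605.
CD = 0.0211 + 0.0512 × 0.5605² = 0.03719.
L/D = CL/CD = 0.5605 / 0.03719 = 15.1

L/D = 15.1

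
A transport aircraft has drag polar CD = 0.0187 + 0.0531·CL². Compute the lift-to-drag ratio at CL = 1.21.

L/D = 12.5

CD = 0.0187 + 0.0531 × 1.21² = 0.09644
L/D = CL/CD = 1.21 / 0.09644 = 12.5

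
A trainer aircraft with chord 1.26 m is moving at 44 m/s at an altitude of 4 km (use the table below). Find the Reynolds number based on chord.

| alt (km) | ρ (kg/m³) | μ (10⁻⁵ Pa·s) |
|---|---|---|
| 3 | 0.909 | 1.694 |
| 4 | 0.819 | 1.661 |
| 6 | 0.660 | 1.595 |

Re = 2.73×10^6

At 4 km, from the table: ρ = 0.819 kg/m³, μ = 1.661×10⁻⁵ Pa·s.
Re = ρ·v·c/μ = 0.819 × 44 × 1.26 / (1.661×10⁻⁵) = 2.73×10^6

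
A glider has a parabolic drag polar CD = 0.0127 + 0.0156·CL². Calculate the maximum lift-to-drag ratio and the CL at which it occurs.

(L/D)max = 35.5, at CL = 0.902

For CD = CD0 + K·CL², (L/D)max occurs at CL* = √(CD0/K) and equals 1/(2√(K·CD0)).
(L/D)max = 1/(2√(0.0156 × 0.0127)) = 1/(2 × 0.01408) = 35.5
CL* = √(0.0127/0.0156) = 0.902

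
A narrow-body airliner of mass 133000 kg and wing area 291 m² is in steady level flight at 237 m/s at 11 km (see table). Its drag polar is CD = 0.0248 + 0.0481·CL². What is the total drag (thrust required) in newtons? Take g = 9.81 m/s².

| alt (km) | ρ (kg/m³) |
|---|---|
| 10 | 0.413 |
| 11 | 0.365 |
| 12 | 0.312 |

At 11 km, from the table: ρ = 0.365 kg/m³.
Level flight ⇒ L = W = m·g = 133000 × 9.81 = 1.3047×10^6 N.
q = ½ρv² = ½ × 0.365 × 237² = 10250 Pa.
CL = W/(q·S) = 1.3047×10^6 / (10250 × 291) = 0.4374.
CD = 0.0248 + 0.0481 × 0.4374² = 0.034.
D = q·S·CD = 10250 × 291 × 0.034 = 1.014×10^5 N

D = 1.01×10^5 N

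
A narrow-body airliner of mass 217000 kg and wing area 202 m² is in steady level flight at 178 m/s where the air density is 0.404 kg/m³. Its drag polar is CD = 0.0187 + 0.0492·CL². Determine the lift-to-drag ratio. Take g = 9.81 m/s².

In steady level flight, lift balances weight: W = mg = 217000 × 9.81 = 2.1288×10^6 N.
Dynamic pressure q = 0.5 × 0.404 × 178² = 6400 Pa.
CL = 2W/(ρv²S) = 2×2.1288×10^6/(0.404×178²×202) = 1.647.
CD = 0.0187 + 0.0492 × 1.647² = 0.1521.
L/D = CL/CD = 1.647 / 0.1521 = 10.8

L/D = 10.8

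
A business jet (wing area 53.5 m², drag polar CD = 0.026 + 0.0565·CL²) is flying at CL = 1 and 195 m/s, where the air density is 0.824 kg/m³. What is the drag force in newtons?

CD = 0.026 + 0.0565 × 1² = 0.0825
D = ½ρv²S·CD = ½ × 0.824 × 195² × 53.5 × 0.0825 = 69100 N

D = 69100 N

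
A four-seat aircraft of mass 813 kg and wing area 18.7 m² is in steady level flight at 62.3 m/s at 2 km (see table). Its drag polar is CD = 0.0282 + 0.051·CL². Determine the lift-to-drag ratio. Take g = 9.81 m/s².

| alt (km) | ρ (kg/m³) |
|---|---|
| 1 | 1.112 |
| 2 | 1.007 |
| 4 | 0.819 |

L/D = 7.13

At 2 km, from the table: ρ = 1.007 kg/m³.
In steady level flight, lift balances weight: W = mg = 813 × 9.81 = 7975.5 N.
q = ½ρv² = ½ × 1.007 × 62.3² = 1954 Pa.
CL = W/(q·S) = 7975.5 / (1954 × 18.7) = 0.2182.
CD = 0.0282 + 0.051 × 0.2182² = 0.03063.
L/D = CL/CD = 0.2182 / 0.03063 = 7.13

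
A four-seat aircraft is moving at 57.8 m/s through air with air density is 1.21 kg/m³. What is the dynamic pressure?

q = 2020 Pa

q = ½ρv² = ½ × 1.21 × 57.8² = 2020 Pa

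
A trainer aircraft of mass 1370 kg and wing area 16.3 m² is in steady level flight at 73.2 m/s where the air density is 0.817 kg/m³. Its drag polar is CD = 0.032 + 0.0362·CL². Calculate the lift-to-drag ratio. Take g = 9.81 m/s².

In steady level flight, lift balances weight: W = mg = 1370 × 9.81 = 13440 N.
Dynamic pressure q = 0.5 × 0.817 × 73.2² = 2189 Pa.
CL = W/(q·S) = 13440 / (2189 × 16.3) = 0.3767.
CD = 0.032 + 0.0362 × 0.3767² = 0.03714.
L/D = CL/CD = 0.3767 / 0.03714 = 10.1

L/D = 10.1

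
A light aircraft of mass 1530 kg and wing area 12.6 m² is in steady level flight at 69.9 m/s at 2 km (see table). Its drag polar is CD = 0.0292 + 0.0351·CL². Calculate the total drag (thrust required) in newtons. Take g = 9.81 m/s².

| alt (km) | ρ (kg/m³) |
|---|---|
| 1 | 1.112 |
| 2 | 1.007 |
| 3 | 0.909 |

At 2 km, from the table: ρ = 1.007 kg/m³.
Level flight ⇒ L = W = m·g = 1530 × 9.81 = 15009 N.
Dynamic pressure q = 0.5 × 1.007 × 69.9² = 2460 Pa.
CL = 2W/(ρv²S) = 2×15009/(1.007×69.9²×12.6) = 0.4842.
CD = 0.0292 + 0.0351 × 0.4842² = 0.03743.
D = q·S·CD = 2460 × 12.6 × 0.03743 = 1160 N

D = 1160 N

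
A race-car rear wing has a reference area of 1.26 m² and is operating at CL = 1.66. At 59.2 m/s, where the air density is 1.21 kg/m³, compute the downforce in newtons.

L = 4430 N

L = ½ρv²S·CL = ½ × 1.21 × 59.2² × 1.26 × 1.66 = 4430 N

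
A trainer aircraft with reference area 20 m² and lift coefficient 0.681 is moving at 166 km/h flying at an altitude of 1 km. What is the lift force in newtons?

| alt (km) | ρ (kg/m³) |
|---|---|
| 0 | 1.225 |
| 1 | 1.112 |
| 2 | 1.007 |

At 1 km, from the table: ρ = 1.112 kg/m³.
Convert speed: v = 166 km/h ÷ 3.6 = 46.11 m/s.
L = ½ρv²S·CL = ½ × 1.112 × 46.11² × 20 × 0.681 = 16100 N ≈ 16.1 kN

L = 16100 N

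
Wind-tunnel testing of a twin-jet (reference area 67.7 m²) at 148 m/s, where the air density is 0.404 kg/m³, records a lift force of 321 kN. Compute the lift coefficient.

CL = 1.07

From L = ½ρv²S·CL, rearranging gives CL = 2L/(ρv²S).
CL = 2 × 3.21×10^5 / (0.404 × 148² × 67.7) = 1.07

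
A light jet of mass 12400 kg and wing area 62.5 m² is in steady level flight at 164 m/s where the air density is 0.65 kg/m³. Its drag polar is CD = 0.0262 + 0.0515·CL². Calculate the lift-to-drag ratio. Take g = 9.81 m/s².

L/D = 7.74

Weight W = mg = 12400 × 9.81 = 1.2164×10^5 N; in level flight L = W.
Dynamic pressure q = 0.5 × 0.65 × 164² = 8741 Pa.
CL = 2W/(ρv²S) = 2×1.2164×10^5/(0.65×164²×62.5) = 0.2227.
CD = 0.0262 + 0.0515 × 0.2227² = 0.02875.
L/D = CL/CD = 0.2227 / 0.02875 = 7.74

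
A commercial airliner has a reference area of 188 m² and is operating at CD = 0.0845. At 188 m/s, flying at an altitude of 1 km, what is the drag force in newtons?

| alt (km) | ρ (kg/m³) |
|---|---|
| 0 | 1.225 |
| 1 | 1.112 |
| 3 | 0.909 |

At 1 km, from the table: ρ = 1.112 kg/m³.
Dynamic pressure q = ½ρv² = ½ × 1.112 × 188² = 19650 Pa.
D = q·S·CD = 19650 × 188 × 0.0845 = 3.12×10^5 N ≈ 312 kN

D = 3.12×10^5 N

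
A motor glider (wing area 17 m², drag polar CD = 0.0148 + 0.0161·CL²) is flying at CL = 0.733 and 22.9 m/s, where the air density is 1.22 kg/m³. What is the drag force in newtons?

D = 128 N

CD = 0.0148 + 0.0161 × 0.733² = 0.02345
D = ½ρv²S·CD = ½ × 1.22 × 22.9² × 17 × 0.02345 = 128 N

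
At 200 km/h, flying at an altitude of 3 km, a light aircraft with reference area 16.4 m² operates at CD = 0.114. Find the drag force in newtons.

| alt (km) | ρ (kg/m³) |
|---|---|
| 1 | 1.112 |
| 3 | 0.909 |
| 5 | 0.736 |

D = 2620 N

At 3 km, from the table: ρ = 0.909 kg/m³.
Convert speed: v = 200 km/h ÷ 3.6 = 55.56 m/s.
D = ½ρv²S·CD = ½ × 0.909 × 55.56² × 16.4 × 0.114 = 2620 N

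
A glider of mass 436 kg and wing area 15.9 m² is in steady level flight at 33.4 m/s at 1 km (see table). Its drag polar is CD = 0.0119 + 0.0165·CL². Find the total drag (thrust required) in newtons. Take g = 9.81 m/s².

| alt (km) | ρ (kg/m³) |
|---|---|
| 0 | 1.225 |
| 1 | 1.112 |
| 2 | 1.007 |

At 1 km, from the table: ρ = 1.112 kg/m³.
Weight W = mg = 436 × 9.81 = 4277.2 N; in level flight L = W.
Dynamic pressure q = 0.5 × 1.112 × 33.4² = 620.3 Pa.
Required CL = L/(qS) = 4277.2/(620.3·15.9) = 0.4337.
CD = 0.0119 + 0.0165 × 0.4337² = 0.015.
D = q·S·CD = 620.3 × 15.9 × 0.015 = 148 N

D = 148 N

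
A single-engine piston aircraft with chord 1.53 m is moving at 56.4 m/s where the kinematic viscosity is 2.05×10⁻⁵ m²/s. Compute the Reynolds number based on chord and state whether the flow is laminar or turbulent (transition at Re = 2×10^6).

Re = 4.21×10^6 (turbulent)

Re = v·c/ν = 56.4 × 1.53 / (2.05×10⁻⁵) = 4.21×10^6
Since 4.21×10^6 > 2×10^6, the flow is turbulent.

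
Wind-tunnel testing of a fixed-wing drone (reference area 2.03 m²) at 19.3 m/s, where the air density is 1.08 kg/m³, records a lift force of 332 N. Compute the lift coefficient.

From L = ½ρv²S·CL, rearranging gives CL = 2L/(ρv²S).
CL = 2 × 332 / (1.08 × 19.3² × 2.03) = 0.813

CL = 0.813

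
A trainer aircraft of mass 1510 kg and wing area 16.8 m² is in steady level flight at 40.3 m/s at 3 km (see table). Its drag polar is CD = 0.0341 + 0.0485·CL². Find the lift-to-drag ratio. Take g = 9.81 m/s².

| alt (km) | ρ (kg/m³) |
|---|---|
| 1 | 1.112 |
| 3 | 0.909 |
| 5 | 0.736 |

L/D = 11.6

At 3 km, from the table: ρ = 0.909 kg/m³.
Level flight ⇒ L = W = m·g = 1510 × 9.81 = 14813 N.
q = ½ρv² = ½ × 0.909 × 40.3² = 738.1 Pa.
Required CL = L/(qS) = 14813/(738.1·16.8) = 1.195.
CD = 0.0341 + 0.0485 × 1.195² = 0.1033.
L/D = CL/CD = 1.195 / 0.1033 = 11.6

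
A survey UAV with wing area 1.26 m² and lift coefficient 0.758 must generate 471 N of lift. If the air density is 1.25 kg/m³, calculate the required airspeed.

v = 28.1 m/s

L = ½ρv²S·CL ⇒ v = √(2L/(ρ·S·CL))
v = √(2 × 471 / (1.25 × 1.26 × 0.758)) = √789 = 28.1 m/s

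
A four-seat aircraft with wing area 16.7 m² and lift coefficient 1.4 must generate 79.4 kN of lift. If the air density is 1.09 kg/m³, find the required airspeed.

v = 78.9 m/s

L = ½ρv²S·CL ⇒ v = √(2L/(ρ·S·CL))
v = √(2 × 79400 / (1.09 × 16.7 × 1.4)) = √6231 = 78.9 m/s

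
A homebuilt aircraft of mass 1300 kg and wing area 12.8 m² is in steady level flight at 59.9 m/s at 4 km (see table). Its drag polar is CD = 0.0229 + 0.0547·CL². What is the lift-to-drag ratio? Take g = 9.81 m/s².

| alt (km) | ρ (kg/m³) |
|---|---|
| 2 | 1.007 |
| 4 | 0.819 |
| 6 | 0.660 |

L/D = 14.1

At 4 km, from the table: ρ = 0.819 kg/m³.
In steady level flight, lift balances weight: W = mg = 1300 × 9.81 = 12753 N.
q = ½ρv² = ½ × 0.819 × 59.9² = 1469 Pa.
CL = 2W/(ρv²S) = 2×12753/(0.819×59.9²×12.8) = 0.6781.
CD = 0.0229 + 0.0547 × 0.6781² = 0.04805.
L/D = CL/CD = 0.6781 / 0.04805 = 14.1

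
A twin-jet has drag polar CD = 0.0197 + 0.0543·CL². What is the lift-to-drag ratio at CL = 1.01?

L/D = 13.5

CD = 0.0197 + 0.0543 × 1.01² = 0.07509
L/D = CL/CD = 1.01 / 0.07509 = 13.5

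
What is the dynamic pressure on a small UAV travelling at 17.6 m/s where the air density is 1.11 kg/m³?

q = 172 Pa

q = ½ρv² = ½ × 1.11 × 17.6² = 172 Pa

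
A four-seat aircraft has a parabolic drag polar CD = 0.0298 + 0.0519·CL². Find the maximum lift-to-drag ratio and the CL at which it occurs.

For CD = CD0 + K·CL², (L/D)max occurs at CL* = √(CD0/K) and equals 1/(2√(K·CD0)).
(L/D)max = 1/(2√(0.0519 × 0.0298)) = 1/(2 × 0.03933) = 12.7
CL* = √(0.0298/0.0519) = 0.758

(L/D)max = 12.7, at CL = 0.758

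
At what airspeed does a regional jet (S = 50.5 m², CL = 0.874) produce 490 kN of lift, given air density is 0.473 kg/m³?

L = ½ρv²S·CL ⇒ v = √(2L/(ρ·S·CL))
v = √(2 × 4.9×10^5 / (0.473 × 50.5 × 0.874)) = √46940 = 217 m/s

v = 217 m/s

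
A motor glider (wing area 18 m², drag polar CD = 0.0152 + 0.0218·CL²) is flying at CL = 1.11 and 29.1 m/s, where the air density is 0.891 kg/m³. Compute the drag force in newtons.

D = 286 N

CD = 0.0152 + 0.0218 × 1.11² = 0.04206
D = ½ρv²S·CD = ½ × 0.891 × 29.1² × 18 × 0.04206 = 286 N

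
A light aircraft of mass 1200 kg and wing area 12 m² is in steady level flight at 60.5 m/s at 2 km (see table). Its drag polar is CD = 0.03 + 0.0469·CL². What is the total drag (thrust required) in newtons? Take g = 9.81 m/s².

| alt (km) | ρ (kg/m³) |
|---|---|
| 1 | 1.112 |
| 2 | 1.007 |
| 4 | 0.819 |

D = 957 N

At 2 km, from the table: ρ = 1.007 kg/m³.
Weight W = mg = 1200 × 9.81 = 11772 N; in level flight L = W.
q = ½ρv² = ½ × 1.007 × 60.5² = 1843 Pa.
Required CL = L/(qS) = 11772/(1843·12) = 0.5323.
CD = 0.03 + 0.0469 × 0.5323² = 0.04329.
D = q·S·CD = 1843 × 12 × 0.04329 = 957.3 N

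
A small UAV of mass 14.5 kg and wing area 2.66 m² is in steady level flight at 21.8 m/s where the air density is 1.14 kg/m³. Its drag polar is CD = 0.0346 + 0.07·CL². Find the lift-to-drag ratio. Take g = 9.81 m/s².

L/D = 5.29

In steady level flight, lift balances weight: W = mg = 14.5 × 9.81 = 142.25 N.
Dynamic pressure q = 0.5 × 1.14 × 21.8² = 270.9 Pa.
CL = 2W/(ρv²S) = 2×142.25/(1.14×21.8²×2.66) = 0.1974.
CD = 0.0346 + 0.07 × 0.1974² = 0.03733.
L/D = CL/CD = 0.1974 / 0.03733 = 5.29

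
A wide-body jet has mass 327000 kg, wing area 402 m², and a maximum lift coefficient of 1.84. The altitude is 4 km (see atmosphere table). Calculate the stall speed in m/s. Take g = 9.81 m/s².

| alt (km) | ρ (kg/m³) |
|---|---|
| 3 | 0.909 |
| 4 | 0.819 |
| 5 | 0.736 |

At 4 km, from the table: ρ = 0.819 kg/m³.
Weight W = mg = 327000 × 9.81 = 3.208×10^6 N.
From L = ½ρV²S·CL,max = W: V_stall = √(2W/(ρSCL,max)) = √(2·3.208×10^6/(0.819·402·1.84))
V_stall = √10590 = 103 m/s

V_stall = 103 m/s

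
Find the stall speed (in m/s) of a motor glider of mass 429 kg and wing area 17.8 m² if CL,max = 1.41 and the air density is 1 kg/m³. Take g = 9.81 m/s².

V_stall = 18.3 m/s

Weight W = mg = 429 × 9.81 = 4208 N.
From L = ½ρV²S·CL,max = W: V_stall = √(2W/(ρSCL,max)) = √(2·4208/(1·17.8·1.41))
V_stall = √335.4 = 18.3 m/s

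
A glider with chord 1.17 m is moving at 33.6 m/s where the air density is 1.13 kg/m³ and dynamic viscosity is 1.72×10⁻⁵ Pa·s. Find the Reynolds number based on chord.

Re = ρ·v·c/μ = 1.13 × 33.6 × 1.17 / (1.72×10⁻⁵) = 2.58×10^6

Re = 2.58×10^6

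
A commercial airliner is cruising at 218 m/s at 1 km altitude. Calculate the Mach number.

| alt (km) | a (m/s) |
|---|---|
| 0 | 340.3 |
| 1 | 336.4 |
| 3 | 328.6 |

M = 0.648

At 1 km, from the table: a = 336.4 m/s.
M = v/a = 218 / 336.4 = 0.648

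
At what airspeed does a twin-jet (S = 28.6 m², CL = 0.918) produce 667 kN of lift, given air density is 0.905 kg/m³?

v = 237 m/s

L = ½ρv²S·CL ⇒ v = √(2L/(ρ·S·CL))
v = √(2 × 6.67×10^5 / (0.905 × 28.6 × 0.918)) = √56140 = 237 m/s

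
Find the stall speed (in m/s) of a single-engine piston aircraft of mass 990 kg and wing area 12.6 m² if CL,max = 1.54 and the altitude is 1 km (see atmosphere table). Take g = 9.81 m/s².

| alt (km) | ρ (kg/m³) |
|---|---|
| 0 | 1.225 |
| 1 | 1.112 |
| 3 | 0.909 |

At 1 km, from the table: ρ = 1.112 kg/m³.
Weight W = mg = 990 × 9.81 = 9712 N.
From L = ½ρV²S·CL,max = W: V_stall = √(2W/(ρSCL,max)) = √(2·9712/(1.112·12.6·1.54))
V_stall = √900.2 = 30 m/s

V_stall = 30 m/s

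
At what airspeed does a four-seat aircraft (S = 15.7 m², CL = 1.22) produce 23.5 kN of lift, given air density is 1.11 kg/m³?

L = ½ρv²S·CL ⇒ v = √(2L/(ρ·S·CL))
v = √(2 × 23500 / (1.11 × 15.7 × 1.22)) = √2211 = 47 m/s

v = 47 m/s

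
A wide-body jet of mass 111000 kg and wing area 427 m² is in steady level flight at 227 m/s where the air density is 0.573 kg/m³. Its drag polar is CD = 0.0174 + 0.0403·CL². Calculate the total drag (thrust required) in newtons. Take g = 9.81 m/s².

Level flight ⇒ L = W = m·g = 111000 × 9.81 = 1.0889×10^6 N.
q = ½ρv² = ½ × 0.573 × 227² = 14760 Pa.
CL = W/(q·S) = 1.0889×10^6 / (14760 × 427) = 0.1727.
CD = 0.0174 + 0.0403 × 0.1727² = 0.0186.
D = q·S·CD = 14760 × 427 × 0.0186 = 1.173×10^5 N

D = 1.17×10^5 N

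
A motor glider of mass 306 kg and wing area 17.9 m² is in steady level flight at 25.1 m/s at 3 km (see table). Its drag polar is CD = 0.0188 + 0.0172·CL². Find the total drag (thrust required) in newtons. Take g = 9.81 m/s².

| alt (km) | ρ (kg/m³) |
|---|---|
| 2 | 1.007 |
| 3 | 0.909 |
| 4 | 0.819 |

At 3 km, from the table: ρ = 0.909 kg/m³.
Weight W = mg = 306 × 9.81 = 3001.9 N; in level flight L = W.
q = ½ρv² = ½ × 0.909 × 25.1² = 286.3 Pa.
CL = W/(q·S) = 3001.9 / (286.3 × 17.9) = 0.5857.
CD = 0.0188 + 0.0172 × 0.5857² = 0.0247.
D = q·S·CD = 286.3 × 17.9 × 0.0247 = 126.6 N

D = 127 N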